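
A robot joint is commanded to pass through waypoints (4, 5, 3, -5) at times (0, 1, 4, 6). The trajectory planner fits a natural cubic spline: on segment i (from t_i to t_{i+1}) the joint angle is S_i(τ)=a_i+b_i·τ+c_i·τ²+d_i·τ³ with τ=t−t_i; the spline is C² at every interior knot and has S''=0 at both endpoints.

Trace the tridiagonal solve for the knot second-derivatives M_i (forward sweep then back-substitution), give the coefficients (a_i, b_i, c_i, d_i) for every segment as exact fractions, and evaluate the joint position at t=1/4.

Δ: Δ0=1, Δ1=-2/3, Δ2=-4
row 1: diag=8, rhs=-10; c'=3/8, d'=-5/4
row 2: denom=10−3·3/8=71/8; d'=(-20−3·-5/4)/(71/8)=-130/71
back: M2=-130/71
back: M1=-5/4−3/8·-130/71=-40/71
M: M0=0, M1=-40/71, M2=-130/71, M3=0
seg 0: a=4, c=M0/2=0, d=(M1−M0)/(6·1)=-20/213, b=Δ0−h0·(2M0+M1)/6=233/213
seg 1: a=5, c=M1/2=-20/71, d=(M2−M1)/(6·3)=-5/71, b=Δ1−h1·(2M1+M2)/6=173/213
seg 2: a=3, c=M2/2=-65/71, d=(M3−M2)/(6·2)=65/426, b=Δ2−h2·(2M2+M3)/6=-592/213
t_q=1/4 → seg 0, τ=1/4; S=4+233/213·τ+0·τ²+-20/213·τ³=4853/1136

  seg 0: a=4 b=233/213 c=0 d=-20/213
  seg 1: a=5 b=173/213 c=-20/71 d=-5/71
  seg 2: a=3 b=-592/213 c=-65/71 d=65/426
S(1/4) = 4853/1136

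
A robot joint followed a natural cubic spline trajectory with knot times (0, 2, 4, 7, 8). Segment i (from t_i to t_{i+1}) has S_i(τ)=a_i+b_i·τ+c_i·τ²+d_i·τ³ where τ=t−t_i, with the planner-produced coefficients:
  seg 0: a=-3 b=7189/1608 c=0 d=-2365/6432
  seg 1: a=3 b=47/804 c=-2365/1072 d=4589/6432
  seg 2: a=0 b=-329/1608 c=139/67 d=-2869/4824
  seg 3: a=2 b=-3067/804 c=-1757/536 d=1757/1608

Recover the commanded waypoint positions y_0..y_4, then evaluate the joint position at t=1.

y_0=-3 y_1=3 y_2=0 y_3=2 y_4=-4
S(1) = 2365/2144

y_0 = S_0(0) = a_0 = -3
y_1 = S_1(0) = a_1 = 3
y_2 = S_2(0) = a_2 = 0
y_3 = S_3(0) = a_3 = 2
y_4 = S_3(1) = -4
t_q=1 is in segment 0 (τ=1); S_0(τ)=2365/2144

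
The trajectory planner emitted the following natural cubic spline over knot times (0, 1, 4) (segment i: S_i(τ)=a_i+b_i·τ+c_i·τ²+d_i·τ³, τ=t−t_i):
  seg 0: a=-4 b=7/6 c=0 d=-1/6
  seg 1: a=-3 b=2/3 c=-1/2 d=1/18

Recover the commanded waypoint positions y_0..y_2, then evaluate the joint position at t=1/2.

y_0=-4 y_1=-3 y_2=-4
S(1/2) = -55/16

y_0 = S_0(0) = a_0 = -4
y_1 = S_1(0) = a_1 = -3
y_2 = S_1(3) = -4
t_q=1/2 is in segment 0 (τ=1/2); S_0(τ)=-55/16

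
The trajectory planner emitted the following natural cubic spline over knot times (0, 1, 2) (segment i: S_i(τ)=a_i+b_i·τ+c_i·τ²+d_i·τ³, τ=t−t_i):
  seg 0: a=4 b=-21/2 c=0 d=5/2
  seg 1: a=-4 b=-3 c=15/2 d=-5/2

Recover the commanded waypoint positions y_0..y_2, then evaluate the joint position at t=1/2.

y_0=4 y_1=-4 y_2=-2
S(1/2) = -15/16

y_0 = S_0(0) = a_0 = 4
y_1 = S_1(0) = a_1 = -4
y_2 = S_1(1) = -2
t_q=1/2 is in segment 0 (τ=1/2); S_0(τ)=-15/16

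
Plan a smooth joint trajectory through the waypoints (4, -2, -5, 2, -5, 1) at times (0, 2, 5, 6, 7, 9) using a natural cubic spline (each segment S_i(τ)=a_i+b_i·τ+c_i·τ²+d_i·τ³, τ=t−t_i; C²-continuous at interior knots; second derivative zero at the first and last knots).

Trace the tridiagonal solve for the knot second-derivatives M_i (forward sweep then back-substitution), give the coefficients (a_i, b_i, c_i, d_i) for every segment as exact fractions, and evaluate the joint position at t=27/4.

  seg 0: a=4 b=-3763/1573 c=0 d=-239/1573
  seg 1: a=-2 b=-6631/1573 c=-1434/1573 d=80/121
  seg 2: a=-5 b=12845/1573 c=7926/1573 d=-9760/1573
  seg 3: a=2 b=-53/143 c=-21354/1573 d=10926/1573
  seg 4: a=-5 b=-10513/1573 c=11424/1573 d=-1904/1573
S(27/4) = -150191/50336

Δ: Δ0=-3, Δ1=-1, Δ2=7, Δ3=-7, Δ4=3
row 1: diag=10, rhs=12; c'=3/10, d'=6/5
row 2: denom=8−3·3/10=71/10; d'=(48−3·6/5)/(71/10)=444/71
row 3: denom=4−1·10/71=274/71; d'=(-84−1·444/71)/(274/71)=-3204/137
row 4: denom=6−1·71/274=1573/274; d'=(60−1·-3204/137)/(1573/274)=22848/1573
back: M4=22848/1573
back: M3=-3204/137−71/274·22848/1573=-42708/1573
back: M2=444/71−10/71·-42708/1573=15852/1573
back: M1=6/5−3/10·15852/1573=-2868/1573
M: M0=0, M1=-2868/1573, M2=15852/1573, M3=-42708/1573, M4=22848/1573, M5=0
seg 0: a=4, c=M0/2=0, d=(M1−M0)/(6·2)=-239/1573, b=Δ0−h0·(2M0+M1)/6=-3763/1573
seg 1: a=-2, c=M1/2=-1434/1573, d=(M2−M1)/(6·3)=80/121, b=Δ1−h1·(2M1+M2)/6=-6631/1573
seg 2: a=-5, c=M2/2=7926/1573, d=(M3−M2)/(6·1)=-9760/1573, b=Δ2−h2·(2M2+M3)/6=12845/1573
seg 3: a=2, c=M3/2=-21354/1573, d=(M4−M3)/(6·1)=10926/1573, b=Δ3−h3·(2M3+M4)/6=-53/143
seg 4: a=-5, c=M4/2=11424/1573, d=(M5−M4)/(6·2)=-1904/1573, b=Δ4−h4·(2M4+M5)/6=-10513/1573
t_q=27/4 → seg 3, τ=3/4; S=2+-53/143·τ+-21354/1573·τ²+10926/1573·τ³=-150191/50336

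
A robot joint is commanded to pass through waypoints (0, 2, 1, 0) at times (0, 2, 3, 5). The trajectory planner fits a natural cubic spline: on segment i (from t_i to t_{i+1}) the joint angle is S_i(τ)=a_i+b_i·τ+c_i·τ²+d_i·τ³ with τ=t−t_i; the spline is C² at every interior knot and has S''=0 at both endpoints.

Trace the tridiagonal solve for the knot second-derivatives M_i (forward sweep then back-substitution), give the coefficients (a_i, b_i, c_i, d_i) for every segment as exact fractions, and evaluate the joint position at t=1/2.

  seg 0: a=0 b=12/7 c=0 d=-5/28
  seg 1: a=2 b=-3/7 c=-15/14 d=1/2
  seg 2: a=1 b=-15/14 c=3/7 d=-1/14
S(1/2) = 187/224

Δ: Δ0=1, Δ1=-1, Δ2=-1/2
row 1: diag=6, rhs=-12; c'=1/6, d'=-2
row 2: denom=6−1·1/6=35/6; d'=(3−1·-2)/(35/6)=6/7
back: M2=6/7
back: M1=-2−1/6·6/7=-15/7
M: M0=0, M1=-15/7, M2=6/7, M3=0
seg 0: a=0, c=M0/2=0, d=(M1−M0)/(6·2)=-5/28, b=Δ0−h0·(2M0+M1)/6=12/7
seg 1: a=2, c=M1/2=-15/14, d=(M2−M1)/(6·1)=1/2, b=Δ1−h1·(2M1+M2)/6=-3/7
seg 2: a=1, c=M2/2=3/7, d=(M3−M2)/(6·2)=-1/14, b=Δ2−h2·(2M2+M3)/6=-15/14
t_q=1/2 → seg 0, τ=1/2; S=0+12/7·τ+0·τ²+-5/28·τ³=187/224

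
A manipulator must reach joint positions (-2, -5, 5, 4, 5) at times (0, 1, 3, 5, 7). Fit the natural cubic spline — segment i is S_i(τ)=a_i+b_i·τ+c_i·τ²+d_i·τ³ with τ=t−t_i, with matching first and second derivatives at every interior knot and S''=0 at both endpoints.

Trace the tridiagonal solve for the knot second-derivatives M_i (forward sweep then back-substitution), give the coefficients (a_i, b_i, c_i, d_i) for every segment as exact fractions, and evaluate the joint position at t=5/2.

  seg 0: a=-2 b=-389/82 c=0 d=143/82
  seg 1: a=-5 b=20/41 c=429/82 d=-61/41
  seg 2: a=5 b=146/41 c=-303/82 d=273/328
  seg 3: a=4 b=-101/82 c=213/164 d=-71/328
S(5/2) = 407/164

Δ: Δ0=-3, Δ1=5, Δ2=-1/2, Δ3=1/2
row 1: diag=6, rhs=48; c'=1/3, d'=8
row 2: denom=8−2·1/3=22/3; d'=(-33−2·8)/(22/3)=-147/22
row 3: denom=8−2·3/11=82/11; d'=(6−2·-147/22)/(82/11)=213/82
back: M3=213/82
back: M2=-147/22−3/11·213/82=-303/41
back: M1=8−1/3·-303/41=429/41
M: M0=0, M1=429/41, M2=-303/41, M3=213/82, M4=0
seg 0: a=-2, c=M0/2=0, d=(M1−M0)/(6·1)=143/82, b=Δ0−h0·(2M0+M1)/6=-389/82
seg 1: a=-5, c=M1/2=429/82, d=(M2−M1)/(6·2)=-61/41, b=Δ1−h1·(2M1+M2)/6=20/41
seg 2: a=5, c=M2/2=-303/82, d=(M3−M2)/(6·2)=273/328, b=Δ2−h2·(2M2+M3)/6=146/41
seg 3: a=4, c=M3/2=213/164, d=(M4−M3)/(6·2)=-71/328, b=Δ3−h3·(2M3+M4)/6=-101/82
t_q=5/2 → seg 1, τ=3/2; S=-5+20/41·τ+429/82·τ²+-61/41·τ³=407/164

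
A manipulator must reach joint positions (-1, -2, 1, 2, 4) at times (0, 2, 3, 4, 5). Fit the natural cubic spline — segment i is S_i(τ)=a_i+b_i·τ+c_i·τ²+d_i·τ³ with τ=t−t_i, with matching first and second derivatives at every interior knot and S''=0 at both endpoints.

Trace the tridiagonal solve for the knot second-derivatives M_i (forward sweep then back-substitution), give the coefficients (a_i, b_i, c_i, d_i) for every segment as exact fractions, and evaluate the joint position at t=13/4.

Δ: Δ0=-1/2, Δ1=3, Δ2=1, Δ3=2
row 1: diag=6, rhs=21; c'=1/6, d'=7/2
row 2: denom=4−1·1/6=23/6; d'=(-12−1·7/2)/(23/6)=-93/23
row 3: denom=4−1·6/23=86/23; d'=(6−1·-93/23)/(86/23)=231/86
back: M3=231/86
back: M2=-93/23−6/23·231/86=-204/43
back: M1=7/2−1/6·-204/43=369/86
M: M0=0, M1=369/86, M2=-204/43, M3=231/86, M4=0
seg 0: a=-1, c=M0/2=0, d=(M1−M0)/(6·2)=123/344, b=Δ0−h0·(2M0+M1)/6=-83/43
seg 1: a=-2, c=M1/2=369/172, d=(M2−M1)/(6·1)=-259/172, b=Δ1−h1·(2M1+M2)/6=203/86
seg 2: a=1, c=M2/2=-102/43, d=(M3−M2)/(6·1)=213/172, b=Δ2−h2·(2M2+M3)/6=367/172
seg 3: a=2, c=M3/2=231/172, d=(M4−M3)/(6·1)=-77/172, b=Δ3−h3·(2M3+M4)/6=95/86
t_q=13/4 → seg 2, τ=1/4; S=1+367/172·τ+-102/43·τ²+213/172·τ³=15461/11008

  seg 0: a=-1 b=-83/43 c=0 d=123/344
  seg 1: a=-2 b=203/86 c=369/172 d=-259/172
  seg 2: a=1 b=367/172 c=-102/43 d=213/172
  seg 3: a=2 b=95/86 c=231/172 d=-77/172
S(13/4) = 15461/11008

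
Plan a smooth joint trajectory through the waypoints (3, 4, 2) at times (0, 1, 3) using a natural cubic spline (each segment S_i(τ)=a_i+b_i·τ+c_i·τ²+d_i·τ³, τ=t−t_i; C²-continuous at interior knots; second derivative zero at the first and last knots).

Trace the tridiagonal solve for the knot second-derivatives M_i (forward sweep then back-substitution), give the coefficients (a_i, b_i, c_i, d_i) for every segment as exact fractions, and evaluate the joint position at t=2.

Δ: Δ0=1, Δ1=-1
row 1: diag=6, rhs=-12; c'=1/3, d'=-2
back: M1=-2
M: M0=0, M1=-2, M2=0
seg 0: a=3, c=M0/2=0, d=(M1−M0)/(6·1)=-1/3, b=Δ0−h0·(2M0+M1)/6=4/3
seg 1: a=4, c=M1/2=-1, d=(M2−M1)/(6·2)=1/6, b=Δ1−h1·(2M1+M2)/6=1/3
t_q=2 → seg 1, τ=1; S=4+1/3·τ+-1·τ²+1/6·τ³=7/2

  seg 0: a=3 b=4/3 c=0 d=-1/3
  seg 1: a=4 b=1/3 c=-1 d=1/6
S(2) = 7/2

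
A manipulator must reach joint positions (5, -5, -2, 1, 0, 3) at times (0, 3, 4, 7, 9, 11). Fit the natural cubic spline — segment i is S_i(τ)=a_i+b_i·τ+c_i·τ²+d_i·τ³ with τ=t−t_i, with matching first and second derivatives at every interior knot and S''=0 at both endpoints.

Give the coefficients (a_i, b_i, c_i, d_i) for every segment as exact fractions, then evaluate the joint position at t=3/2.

  seg 0: a=5 b=-6134/1053 c=0 d=2624/9477
  seg 1: a=-5 b=1738/1053 c=2624/1053 d=-401/351
  seg 2: a=-2 b=3377/1053 c=-985/1053 d=631/9477
  seg 3: a=1 b=-640/1053 c=-118/351 d=1643/8424
  seg 4: a=0 b=817/2106 c=1171/1404 d=-1171/8424
S(3/2) = -328/117

Δ: Δ0=-10/3, Δ1=3, Δ2=1, Δ3=-1/2, Δ4=3/2
row 1: diag=8, rhs=38; c'=1/8, d'=19/4
row 2: denom=8−1·1/8=63/8; d'=(-12−1·19/4)/(63/8)=-134/63
row 3: denom=10−3·8/21=62/7; d'=(-9−3·-134/63)/(62/7)=-55/186
row 4: denom=8−2·7/31=234/31; d'=(12−2·-55/186)/(234/31)=1171/702
back: M4=1171/702
back: M3=-55/186−7/31·1171/702=-236/351
back: M2=-134/63−8/21·-236/351=-1970/1053
back: M1=19/4−1/8·-1970/1053=5248/1053
M: M0=0, M1=5248/1053, M2=-1970/1053, M3=-236/351, M4=1171/702, M5=0
seg 0: a=5, c=M0/2=0, d=(M1−M0)/(6·3)=2624/9477, b=Δ0−h0·(2M0+M1)/6=-6134/1053
seg 1: a=-5, c=M1/2=2624/1053, d=(M2−M1)/(6·1)=-401/351, b=Δ1−h1·(2M1+M2)/6=1738/1053
seg 2: a=-2, c=M2/2=-985/1053, d=(M3−M2)/(6·3)=631/9477, b=Δ2−h2·(2M2+M3)/6=3377/1053
seg 3: a=1, c=M3/2=-118/351, d=(M4−M3)/(6·2)=1643/8424, b=Δ3−h3·(2M3+M4)/6=-640/1053
seg 4: a=0, c=M4/2=1171/1404, d=(M5−M4)/(6·2)=-1171/8424, b=Δ4−h4·(2M4+M5)/6=817/2106
t_q=3/2 → seg 0, τ=3/2; S=5+-6134/1053·τ+0·τ²+2624/9477·τ³=-328/117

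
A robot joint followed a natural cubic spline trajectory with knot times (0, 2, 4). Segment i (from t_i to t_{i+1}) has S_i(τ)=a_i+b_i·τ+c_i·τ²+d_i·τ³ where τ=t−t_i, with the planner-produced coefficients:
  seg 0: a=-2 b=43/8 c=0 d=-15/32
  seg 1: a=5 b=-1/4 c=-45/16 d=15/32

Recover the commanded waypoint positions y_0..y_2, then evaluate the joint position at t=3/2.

y_0 = S_0(0) = a_0 = -2
y_1 = S_1(0) = a_1 = 5
y_2 = S_1(2) = -3
t_q=3/2 is in segment 0 (τ=3/2); S_0(τ)=1147/256

y_0=-2 y_1=5 y_2=-3
S(3/2) = 1147/256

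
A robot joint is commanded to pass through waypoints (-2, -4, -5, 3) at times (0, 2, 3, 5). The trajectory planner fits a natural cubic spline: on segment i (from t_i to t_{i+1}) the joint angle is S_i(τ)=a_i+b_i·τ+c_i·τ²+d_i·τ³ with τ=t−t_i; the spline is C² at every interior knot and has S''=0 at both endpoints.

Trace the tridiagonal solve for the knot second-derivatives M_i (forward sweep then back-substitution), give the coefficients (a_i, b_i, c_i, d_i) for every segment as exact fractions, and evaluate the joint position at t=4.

Δ: Δ0=-1, Δ1=-1, Δ2=4
row 1: diag=6, rhs=0; c'=1/6, d'=0
row 2: denom=6−1·1/6=35/6; d'=(30−1·0)/(35/6)=36/7
back: M2=36/7
back: M1=0−1/6·36/7=-6/7
M: M0=0, M1=-6/7, M2=36/7, M3=0
seg 0: a=-2, c=M0/2=0, d=(M1−M0)/(6·2)=-1/14, b=Δ0−h0·(2M0+M1)/6=-5/7
seg 1: a=-4, c=M1/2=-3/7, d=(M2−M1)/(6·1)=1, b=Δ1−h1·(2M1+M2)/6=-11/7
seg 2: a=-5, c=M2/2=18/7, d=(M3−M2)/(6·2)=-3/7, b=Δ2−h2·(2M2+M3)/6=4/7
t_q=4 → seg 2, τ=1; S=-5+4/7·τ+18/7·τ²+-3/7·τ³=-16/7

  seg 0: a=-2 b=-5/7 c=0 d=-1/14
  seg 1: a=-4 b=-11/7 c=-3/7 d=1
  seg 2: a=-5 b=4/7 c=18/7 d=-3/7
S(4) = -16/7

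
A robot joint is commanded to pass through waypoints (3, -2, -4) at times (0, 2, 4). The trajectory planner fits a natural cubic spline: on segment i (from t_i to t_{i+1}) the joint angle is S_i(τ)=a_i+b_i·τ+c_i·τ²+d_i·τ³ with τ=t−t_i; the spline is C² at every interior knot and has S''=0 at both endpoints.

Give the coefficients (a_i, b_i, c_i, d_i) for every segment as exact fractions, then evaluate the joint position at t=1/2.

Δ: Δ0=-5/2, Δ1=-1
row 1: diag=8, rhs=9; c'=1/4, d'=9/8
back: M1=9/8
M: M0=0, M1=9/8, M2=0
seg 0: a=3, c=M0/2=0, d=(M1−M0)/(6·2)=3/32, b=Δ0−h0·(2M0+M1)/6=-23/8
seg 1: a=-2, c=M1/2=9/16, d=(M2−M1)/(6·2)=-3/32, b=Δ1−h1·(2M1+M2)/6=-7/4
t_q=1/2 → seg 0, τ=1/2; S=3+-23/8·τ+0·τ²+3/32·τ³=403/256

  seg 0: a=3 b=-23/8 c=0 d=3/32
  seg 1: a=-2 b=-7/4 c=9/16 d=-3/32
S(1/2) = 403/256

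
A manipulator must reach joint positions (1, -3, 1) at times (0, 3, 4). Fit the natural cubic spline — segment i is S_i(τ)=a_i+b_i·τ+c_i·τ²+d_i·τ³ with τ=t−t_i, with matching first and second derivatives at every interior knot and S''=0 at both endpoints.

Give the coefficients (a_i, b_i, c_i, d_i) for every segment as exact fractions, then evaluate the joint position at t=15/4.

  seg 0: a=1 b=-10/3 c=0 d=2/9
  seg 1: a=-3 b=8/3 c=2 d=-2/3
S(15/4) = -5/32

Δ: Δ0=-4/3, Δ1=4
row 1: diag=8, rhs=32; c'=1/8, d'=4
back: M1=4
M: M0=0, M1=4, M2=0
seg 0: a=1, c=M0/2=0, d=(M1−M0)/(6·3)=2/9, b=Δ0−h0·(2M0+M1)/6=-10/3
seg 1: a=-3, c=M1/2=2, d=(M2−M1)/(6·1)=-2/3, b=Δ1−h1·(2M1+M2)/6=8/3
t_q=15/4 → seg 1, τ=3/4; S=-3+8/3·τ+2·τ²+-2/3·τ³=-5/32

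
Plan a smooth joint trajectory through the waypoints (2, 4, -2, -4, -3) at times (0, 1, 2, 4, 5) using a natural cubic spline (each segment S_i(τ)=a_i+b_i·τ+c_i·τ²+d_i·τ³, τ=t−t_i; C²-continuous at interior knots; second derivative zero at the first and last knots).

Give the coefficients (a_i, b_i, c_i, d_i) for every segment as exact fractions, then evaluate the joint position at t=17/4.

Δ: Δ0=2, Δ1=-6, Δ2=-1, Δ3=1
row 1: diag=4, rhs=-48; c'=1/4, d'=-12
row 2: denom=6−1·1/4=23/4; d'=(30−1·-12)/(23/4)=168/23
row 3: denom=6−2·8/23=122/23; d'=(12−2·168/23)/(122/23)=-30/61
back: M3=-30/61
back: M2=168/23−8/23·-30/61=456/61
back: M1=-12−1/4·456/61=-846/61
M: M0=0, M1=-846/61, M2=456/61, M3=-30/61, M4=0
seg 0: a=2, c=M0/2=0, d=(M1−M0)/(6·1)=-141/61, b=Δ0−h0·(2M0+M1)/6=263/61
seg 1: a=4, c=M1/2=-423/61, d=(M2−M1)/(6·1)=217/61, b=Δ1−h1·(2M1+M2)/6=-160/61
seg 2: a=-2, c=M2/2=228/61, d=(M3−M2)/(6·2)=-81/122, b=Δ2−h2·(2M2+M3)/6=-355/61
seg 3: a=-4, c=M3/2=-15/61, d=(M4−M3)/(6·1)=5/61, b=Δ3−h3·(2M3+M4)/6=71/61
t_q=17/4 → seg 3, τ=1/4; S=-4+71/61·τ+-15/61·τ²+5/61·τ³=-14535/3904

  seg 0: a=2 b=263/61 c=0 d=-141/61
  seg 1: a=4 b=-160/61 c=-423/61 d=217/61
  seg 2: a=-2 b=-355/61 c=228/61 d=-81/122
  seg 3: a=-4 b=71/61 c=-15/61 d=5/61
S(17/4) = -14535/3904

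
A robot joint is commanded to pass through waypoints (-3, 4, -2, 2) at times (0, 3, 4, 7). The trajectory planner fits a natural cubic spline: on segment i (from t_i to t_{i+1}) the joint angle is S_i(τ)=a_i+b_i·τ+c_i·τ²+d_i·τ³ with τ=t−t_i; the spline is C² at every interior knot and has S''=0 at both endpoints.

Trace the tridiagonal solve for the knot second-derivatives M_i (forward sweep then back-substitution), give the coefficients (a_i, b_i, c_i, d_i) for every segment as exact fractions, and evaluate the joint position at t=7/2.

  seg 0: a=-3 b=41/7 c=0 d=-74/189
  seg 1: a=4 b=-33/7 c=-74/21 d=47/21
  seg 2: a=-2 b=-106/21 c=67/21 d=-67/189
S(7/2) = 25/24

Δ: Δ0=7/3, Δ1=-6, Δ2=4/3
row 1: diag=8, rhs=-50; c'=1/8, d'=-25/4
row 2: denom=8−1·1/8=63/8; d'=(44−1·-25/4)/(63/8)=134/21
back: M2=134/21
back: M1=-25/4−1/8·134/21=-148/21
M: M0=0, M1=-148/21, M2=134/21, M3=0
seg 0: a=-3, c=M0/2=0, d=(M1−M0)/(6·3)=-74/189, b=Δ0−h0·(2M0+M1)/6=41/7
seg 1: a=4, c=M1/2=-74/21, d=(M2−M1)/(6·1)=47/21, b=Δ1−h1·(2M1+M2)/6=-33/7
seg 2: a=-2, c=M2/2=67/21, d=(M3−M2)/(6·3)=-67/189, b=Δ2−h2·(2M2+M3)/6=-106/21
t_q=7/2 → seg 1, τ=1/2; S=4+-33/7·τ+-74/21·τ²+47/21·τ³=25/24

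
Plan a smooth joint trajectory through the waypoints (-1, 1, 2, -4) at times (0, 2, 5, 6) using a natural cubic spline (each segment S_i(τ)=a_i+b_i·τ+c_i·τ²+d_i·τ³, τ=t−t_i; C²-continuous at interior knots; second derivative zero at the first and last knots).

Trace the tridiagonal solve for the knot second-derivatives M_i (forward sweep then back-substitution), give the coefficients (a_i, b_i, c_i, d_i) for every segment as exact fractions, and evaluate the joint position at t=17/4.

  seg 0: a=-1 b=131/213 c=0 d=41/426
  seg 1: a=1 b=377/213 c=41/71 d=-25/71
  seg 2: a=2 b=-910/213 c=-184/71 d=184/213
S(17/4) = 17699/4544

Δ: Δ0=1, Δ1=1/3, Δ2=-6
row 1: diag=10, rhs=-4; c'=3/10, d'=-2/5
row 2: denom=8−3·3/10=71/10; d'=(-38−3·-2/5)/(71/10)=-368/71
back: M2=-368/71
back: M1=-2/5−3/10·-368/71=82/71
M: M0=0, M1=82/71, M2=-368/71, M3=0
seg 0: a=-1, c=M0/2=0, d=(M1−M0)/(6·2)=41/426, b=Δ0−h0·(2M0+M1)/6=131/213
seg 1: a=1, c=M1/2=41/71, d=(M2−M1)/(6·3)=-25/71, b=Δ1−h1·(2M1+M2)/6=377/213
seg 2: a=2, c=M2/2=-184/71, d=(M3−M2)/(6·1)=184/213, b=Δ2−h2·(2M2+M3)/6=-910/213
t_q=17/4 → seg 1, τ=9/4; S=1+377/213·τ+41/71·τ²+-25/71·τ³=17699/4544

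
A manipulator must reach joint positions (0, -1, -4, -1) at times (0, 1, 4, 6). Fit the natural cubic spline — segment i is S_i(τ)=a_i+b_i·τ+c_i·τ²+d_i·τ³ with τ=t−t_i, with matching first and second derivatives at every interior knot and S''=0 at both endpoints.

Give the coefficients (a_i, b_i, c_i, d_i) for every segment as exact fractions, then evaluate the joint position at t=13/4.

Δ: Δ0=-1, Δ1=-1, Δ2=3/2
row 1: diag=8, rhs=0; c'=3/8, d'=0
row 2: denom=10−3·3/8=71/8; d'=(15−3·0)/(71/8)=120/71
back: M2=120/71
back: M1=0−3/8·120/71=-45/71
M: M0=0, M1=-45/71, M2=120/71, M3=0
seg 0: a=0, c=M0/2=0, d=(M1−M0)/(6·1)=-15/142, b=Δ0−h0·(2M0+M1)/6=-127/142
seg 1: a=-1, c=M1/2=-45/142, d=(M2−M1)/(6·3)=55/426, b=Δ1−h1·(2M1+M2)/6=-86/71
seg 2: a=-4, c=M2/2=60/71, d=(M3−M2)/(6·2)=-10/71, b=Δ2−h2·(2M2+M3)/6=53/142
t_q=13/4 → seg 1, τ=9/4; S=-1+-86/71·τ+-45/142·τ²+55/426·τ³=-35071/9088

  seg 0: a=0 b=-127/142 c=0 d=-15/142
  seg 1: a=-1 b=-86/71 c=-45/142 d=55/426
  seg 2: a=-4 b=53/142 c=60/71 d=-10/71
S(13/4) = -35071/9088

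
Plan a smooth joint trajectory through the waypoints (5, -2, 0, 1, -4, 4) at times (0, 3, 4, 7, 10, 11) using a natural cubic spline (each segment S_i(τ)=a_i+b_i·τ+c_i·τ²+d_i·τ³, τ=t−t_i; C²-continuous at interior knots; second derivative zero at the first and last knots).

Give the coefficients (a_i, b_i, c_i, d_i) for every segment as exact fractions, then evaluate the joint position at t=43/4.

Δ: Δ0=-7/3, Δ1=2, Δ2=1/3, Δ3=-5/3, Δ4=8
row 1: diag=8, rhs=26; c'=1/8, d'=13/4
row 2: denom=8−1·1/8=63/8; d'=(-10−1·13/4)/(63/8)=-106/63
row 3: denom=12−3·8/21=76/7; d'=(-12−3·-106/63)/(76/7)=-73/114
row 4: denom=8−3·21/76=545/76; d'=(58−3·-73/114)/(545/76)=4554/545
back: M4=4554/545
back: M3=-73/114−21/76·4554/545=-4822/1635
back: M2=-106/63−8/21·-4822/1635=-914/1635
back: M1=13/4−1/8·-914/1635=5428/1635
M: M0=0, M1=5428/1635, M2=-914/1635, M3=-4822/1635, M4=4554/545, M5=0
seg 0: a=5, c=M0/2=0, d=(M1−M0)/(6·3)=2714/14715, b=Δ0−h0·(2M0+M1)/6=-6529/1635
seg 1: a=-2, c=M1/2=2714/1635, d=(M2−M1)/(6·1)=-1057/1635, b=Δ1−h1·(2M1+M2)/6=1613/1635
seg 2: a=0, c=M2/2=-457/1635, d=(M3−M2)/(6·3)=-1954/14715, b=Δ2−h2·(2M2+M3)/6=258/109
seg 3: a=1, c=M3/2=-2411/1635, d=(M4−M3)/(6·3)=9242/14715, b=Δ3−h3·(2M3+M4)/6=-1578/545
seg 4: a=-4, c=M4/2=2277/545, d=(M5−M4)/(6·1)=-759/545, b=Δ4−h4·(2M4+M5)/6=2842/545
t_q=43/4 → seg 4, τ=3/4; S=-4+2842/545·τ+2277/545·τ²+-759/545·τ³=11675/6976

  seg 0: a=5 b=-6529/1635 c=0 d=2714/14715
  seg 1: a=-2 b=1613/1635 c=2714/1635 d=-1057/1635
  seg 2: a=0 b=258/109 c=-457/1635 d=-1954/14715
  seg 3: a=1 b=-1578/545 c=-2411/1635 d=9242/14715
  seg 4: a=-4 b=2842/545 c=2277/545 d=-759/545
S(43/4) = 11675/6976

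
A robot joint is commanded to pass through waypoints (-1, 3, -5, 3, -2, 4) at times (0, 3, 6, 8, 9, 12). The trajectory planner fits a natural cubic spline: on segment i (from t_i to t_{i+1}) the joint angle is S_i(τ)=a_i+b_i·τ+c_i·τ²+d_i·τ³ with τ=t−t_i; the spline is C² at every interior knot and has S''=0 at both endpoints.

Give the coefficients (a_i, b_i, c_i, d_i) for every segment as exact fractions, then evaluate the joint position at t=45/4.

  seg 0: a=-1 b=5314/1611 c=0 d=-3166/14499
  seg 1: a=3 b=-4184/1611 c=-3166/1611 d=9386/14499
  seg 2: a=-5 b=4978/1611 c=6220/1611 d=-1829/1074
  seg 3: a=3 b=-3064/1611 c=-10241/1611 d=1750/537
  seg 4: a=-2 b=-7796/1611 c=5509/1611 d=-5509/14499
S(45/4) = 1095/11456

Δ: Δ0=4/3, Δ1=-8/3, Δ2=4, Δ3=-5, Δ4=2
row 1: diag=12, rhs=-24; c'=1/4, d'=-2
row 2: denom=10−3·1/4=37/4; d'=(40−3·-2)/(37/4)=184/37
row 3: denom=6−2·8/37=206/37; d'=(-54−2·184/37)/(206/37)=-1183/103
row 4: denom=8−1·37/206=1611/206; d'=(42−1·-1183/103)/(1611/206)=11018/1611
back: M4=11018/1611
back: M3=-1183/103−37/206·11018/1611=-20482/1611
back: M2=184/37−8/37·-20482/1611=12440/1611
back: M1=-2−1/4·12440/1611=-6332/1611
M: M0=0, M1=-6332/1611, M2=12440/1611, M3=-20482/1611, M4=11018/1611, M5=0
seg 0: a=-1, c=M0/2=0, d=(M1−M0)/(6·3)=-3166/14499, b=Δ0−h0·(2M0+M1)/6=5314/1611
seg 1: a=3, c=M1/2=-3166/1611, d=(M2−M1)/(6·3)=9386/14499, b=Δ1−h1·(2M1+M2)/6=-4184/1611
seg 2: a=-5, c=M2/2=6220/1611, d=(M3−M2)/(6·2)=-1829/1074, b=Δ2−h2·(2M2+M3)/6=4978/1611
seg 3: a=3, c=M3/2=-10241/1611, d=(M4−M3)/(6·1)=1750/537, b=Δ3−h3·(2M3+M4)/6=-3064/1611
seg 4: a=-2, c=M4/2=5509/1611, d=(M5−M4)/(6·3)=-5509/14499, b=Δ4−h4·(2M4+M5)/6=-7796/1611
t_q=45/4 → seg 4, τ=9/4; S=-2+-7796/1611·τ+5509/1611·τ²+-5509/14499·τ³=1095/11456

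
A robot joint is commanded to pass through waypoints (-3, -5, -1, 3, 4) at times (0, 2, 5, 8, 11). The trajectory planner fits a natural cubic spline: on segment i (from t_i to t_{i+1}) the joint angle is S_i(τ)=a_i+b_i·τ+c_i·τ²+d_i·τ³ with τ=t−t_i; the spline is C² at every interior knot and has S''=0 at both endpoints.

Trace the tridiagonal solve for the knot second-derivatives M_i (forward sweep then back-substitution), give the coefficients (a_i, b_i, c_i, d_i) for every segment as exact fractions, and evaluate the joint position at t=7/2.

Δ: Δ0=-1, Δ1=4/3, Δ2=4/3, Δ3=1/3
row 1: diag=10, rhs=14; c'=3/10, d'=7/5
row 2: denom=12−3·3/10=111/10; d'=(0−3·7/5)/(111/10)=-14/37
row 3: denom=12−3·10/37=414/37; d'=(-6−3·-14/37)/(414/37)=-10/23
back: M3=-10/23
back: M2=-14/37−10/37·-10/23=-6/23
back: M1=7/5−3/10·-6/23=34/23
M: M0=0, M1=34/23, M2=-6/23, M3=-10/23, M4=0
seg 0: a=-3, c=M0/2=0, d=(M1−M0)/(6·2)=17/138, b=Δ0−h0·(2M0+M1)/6=-103/69
seg 1: a=-5, c=M1/2=17/23, d=(M2−M1)/(6·3)=-20/207, b=Δ1−h1·(2M1+M2)/6=-1/69
seg 2: a=-1, c=M2/2=-3/23, d=(M3−M2)/(6·3)=-2/207, b=Δ2−h2·(2M2+M3)/6=125/69
seg 3: a=3, c=M3/2=-5/23, d=(M4−M3)/(6·3)=5/207, b=Δ3−h3·(2M3+M4)/6=53/69
t_q=7/2 → seg 1, τ=3/2; S=-5+-1/69·τ+17/23·τ²+-20/207·τ³=-339/92

  seg 0: a=-3 b=-103/69 c=0 d=17/138
  seg 1: a=-5 b=-1/69 c=17/23 d=-20/207
  seg 2: a=-1 b=125/69 c=-3/23 d=-2/207
  seg 3: a=3 b=53/69 c=-5/23 d=5/207
S(7/2) = -339/92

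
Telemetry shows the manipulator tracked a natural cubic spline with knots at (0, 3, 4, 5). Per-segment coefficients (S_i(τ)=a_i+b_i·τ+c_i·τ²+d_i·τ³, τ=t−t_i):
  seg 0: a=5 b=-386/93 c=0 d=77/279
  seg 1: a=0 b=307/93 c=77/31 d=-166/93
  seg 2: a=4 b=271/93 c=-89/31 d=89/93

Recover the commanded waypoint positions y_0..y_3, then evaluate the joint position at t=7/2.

y_0=5 y_1=0 y_2=4 y_3=5
S(7/2) = 127/62

y_0 = S_0(0) = a_0 = 5
y_1 = S_1(0) = a_1 = 0
y_2 = S_2(0) = a_2 = 4
y_3 = S_2(1) = 5
t_q=7/2 is in segment 1 (τ=1/2); S_1(τ)=127/62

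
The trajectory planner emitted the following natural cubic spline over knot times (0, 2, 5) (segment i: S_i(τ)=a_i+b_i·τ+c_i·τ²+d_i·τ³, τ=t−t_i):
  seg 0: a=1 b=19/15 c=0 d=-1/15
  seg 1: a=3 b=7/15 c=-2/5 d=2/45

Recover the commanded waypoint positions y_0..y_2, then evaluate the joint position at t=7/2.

y_0=1 y_1=3 y_2=2
S(7/2) = 59/20

y_0 = S_0(0) = a_0 = 1
y_1 = S_1(0) = a_1 = 3
y_2 = S_1(3) = 2
t_q=7/2 is in segment 1 (τ=3/2); S_1(τ)=59/20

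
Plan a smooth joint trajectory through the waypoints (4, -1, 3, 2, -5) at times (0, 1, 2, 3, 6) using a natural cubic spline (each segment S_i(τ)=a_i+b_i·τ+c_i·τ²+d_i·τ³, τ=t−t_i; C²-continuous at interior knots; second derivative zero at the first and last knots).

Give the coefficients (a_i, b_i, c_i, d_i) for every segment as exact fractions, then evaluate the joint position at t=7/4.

Δ: Δ0=-5, Δ1=4, Δ2=-1, Δ3=-7/3
row 1: diag=4, rhs=54; c'=1/4, d'=27/2
row 2: denom=4−1·1/4=15/4; d'=(-30−1·27/2)/(15/4)=-58/5
row 3: denom=8−1·4/15=116/15; d'=(-8−1·-58/5)/(116/15)=27/58
back: M3=27/58
back: M2=-58/5−4/15·27/58=-340/29
back: M1=27/2−1/4·-340/29=953/58
M: M0=0, M1=953/58, M2=-340/29, M3=27/58, M4=0
seg 0: a=4, c=M0/2=0, d=(M1−M0)/(6·1)=953/348, b=Δ0−h0·(2M0+M1)/6=-2693/348
seg 1: a=-1, c=M1/2=953/116, d=(M2−M1)/(6·1)=-1633/348, b=Δ1−h1·(2M1+M2)/6=83/174
seg 2: a=3, c=M2/2=-170/29, d=(M3−M2)/(6·1)=707/348, b=Δ2−h2·(2M2+M3)/6=985/348
seg 3: a=2, c=M3/2=27/116, d=(M4−M3)/(6·3)=-3/116, b=Δ3−h3·(2M3+M4)/6=-487/174
t_q=7/4 → seg 1, τ=3/4; S=-1+83/174·τ+953/116·τ²+-1633/348·τ³=14843/7424

  seg 0: a=4 b=-2693/348 c=0 d=953/348
  seg 1: a=-1 b=83/174 c=953/116 d=-1633/348
  seg 2: a=3 b=985/348 c=-170/29 d=707/348
  seg 3: a=2 b=-487/174 c=27/116 d=-3/116
S(7/4) = 14843/7424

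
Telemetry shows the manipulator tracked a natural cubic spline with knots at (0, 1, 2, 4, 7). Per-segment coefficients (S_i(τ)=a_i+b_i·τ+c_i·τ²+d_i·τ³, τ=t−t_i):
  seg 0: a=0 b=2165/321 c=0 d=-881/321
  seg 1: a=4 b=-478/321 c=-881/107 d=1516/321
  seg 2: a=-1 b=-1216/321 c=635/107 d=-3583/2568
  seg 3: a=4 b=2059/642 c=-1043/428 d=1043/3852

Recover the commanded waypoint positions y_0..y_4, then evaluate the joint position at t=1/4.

y_0 = S_0(0) = a_0 = 0
y_1 = S_1(0) = a_1 = 4
y_2 = S_2(0) = a_2 = -1
y_3 = S_3(0) = a_3 = 4
y_4 = S_3(3) = -1
t_q=1/4 is in segment 0 (τ=1/4); S_0(τ)=11253/6848

y_0=0 y_1=4 y_2=-1 y_3=4 y_4=-1
S(1/4) = 11253/6848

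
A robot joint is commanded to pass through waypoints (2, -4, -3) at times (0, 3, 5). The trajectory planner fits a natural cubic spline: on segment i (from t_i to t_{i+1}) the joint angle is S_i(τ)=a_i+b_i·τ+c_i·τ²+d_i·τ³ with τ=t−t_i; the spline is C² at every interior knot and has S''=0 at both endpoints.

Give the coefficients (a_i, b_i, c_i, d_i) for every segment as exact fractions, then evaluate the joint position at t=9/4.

Δ: Δ0=-2, Δ1=1/2
row 1: diag=10, rhs=15; c'=1/5, d'=3/2
back: M1=3/2
M: M0=0, M1=3/2, M2=0
seg 0: a=2, c=M0/2=0, d=(M1−M0)/(6·3)=1/12, b=Δ0−h0·(2M0+M1)/6=-11/4
seg 1: a=-4, c=M1/2=3/4, d=(M2−M1)/(6·2)=-1/8, b=Δ1−h1·(2M1+M2)/6=-1/2
t_q=9/4 → seg 0, τ=9/4; S=2+-11/4·τ+0·τ²+1/12·τ³=-829/256

  seg 0: a=2 b=-11/4 c=0 d=1/12
  seg 1: a=-4 b=-1/2 c=3/4 d=-1/8
S(9/4) = -829/256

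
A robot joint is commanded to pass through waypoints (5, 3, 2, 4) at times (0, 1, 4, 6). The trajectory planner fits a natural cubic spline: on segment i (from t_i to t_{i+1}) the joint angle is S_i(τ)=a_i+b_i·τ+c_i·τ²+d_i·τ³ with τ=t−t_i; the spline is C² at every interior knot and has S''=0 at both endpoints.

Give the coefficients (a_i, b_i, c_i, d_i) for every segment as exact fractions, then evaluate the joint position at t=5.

  seg 0: a=5 b=-464/213 c=0 d=38/213
  seg 1: a=3 b=-350/213 c=38/71 d=-7/213
  seg 2: a=2 b=145/213 c=17/71 d=-17/426
S(5) = 409/142

Δ: Δ0=-2, Δ1=-1/3, Δ2=1
row 1: diag=8, rhs=10; c'=3/8, d'=5/4
row 2: denom=10−3·3/8=71/8; d'=(8−3·5/4)/(71/8)=34/71
back: M2=34/71
back: M1=5/4−3/8·34/71=76/71
M: M0=0, M1=76/71, M2=34/71, M3=0
seg 0: a=5, c=M0/2=0, d=(M1−M0)/(6·1)=38/213, b=Δ0−h0·(2M0+M1)/6=-464/213
seg 1: a=3, c=M1/2=38/71, d=(M2−M1)/(6·3)=-7/213, b=Δ1−h1·(2M1+M2)/6=-350/213
seg 2: a=2, c=M2/2=17/71, d=(M3−M2)/(6·2)=-17/426, b=Δ2−h2·(2M2+M3)/6=145/213
t_q=5 → seg 2, τ=1; S=2+145/213·τ+17/71·τ²+-17/426·τ³=409/142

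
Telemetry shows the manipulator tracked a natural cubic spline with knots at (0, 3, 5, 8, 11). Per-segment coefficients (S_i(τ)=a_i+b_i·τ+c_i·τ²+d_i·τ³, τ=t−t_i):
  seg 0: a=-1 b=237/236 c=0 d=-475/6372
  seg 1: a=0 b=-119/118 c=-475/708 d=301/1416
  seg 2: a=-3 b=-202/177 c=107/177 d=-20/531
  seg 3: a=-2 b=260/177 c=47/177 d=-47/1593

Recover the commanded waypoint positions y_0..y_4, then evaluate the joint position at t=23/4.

y_0 = S_0(0) = a_0 = -1
y_1 = S_1(0) = a_1 = 0
y_2 = S_2(0) = a_2 = -3
y_3 = S_3(0) = a_3 = -2
y_4 = S_3(3) = 4
t_q=23/4 is in segment 2 (τ=3/4); S_2(τ)=-1667/472

y_0=-1 y_1=0 y_2=-3 y_3=-2 y_4=4
S(23/4) = -1667/472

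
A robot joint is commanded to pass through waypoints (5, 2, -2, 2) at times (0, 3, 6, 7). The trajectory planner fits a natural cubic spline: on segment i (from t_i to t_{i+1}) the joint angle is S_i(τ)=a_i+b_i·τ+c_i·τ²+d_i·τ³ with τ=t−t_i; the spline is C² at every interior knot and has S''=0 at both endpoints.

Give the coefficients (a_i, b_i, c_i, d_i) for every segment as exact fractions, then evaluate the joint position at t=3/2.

Δ: Δ0=-1, Δ1=-4/3, Δ2=4
row 1: diag=12, rhs=-2; c'=1/4, d'=-1/6
row 2: denom=8−3·1/4=29/4; d'=(32−3·-1/6)/(29/4)=130/29
back: M2=130/29
back: M1=-1/6−1/4·130/29=-112/87
M: M0=0, M1=-112/87, M2=130/29, M3=0
seg 0: a=5, c=M0/2=0, d=(M1−M0)/(6·3)=-56/783, b=Δ0−h0·(2M0+M1)/6=-31/87
seg 1: a=2, c=M1/2=-56/87, d=(M2−M1)/(6·3)=251/783, b=Δ1−h1·(2M1+M2)/6=-199/87
seg 2: a=-2, c=M2/2=65/29, d=(M3−M2)/(6·1)=-65/87, b=Δ2−h2·(2M2+M3)/6=218/87
t_q=3/2 → seg 0, τ=3/2; S=5+-31/87·τ+0·τ²+-56/783·τ³=245/58

  seg 0: a=5 b=-31/87 c=0 d=-56/783
  seg 1: a=2 b=-199/87 c=-56/87 d=251/783
  seg 2: a=-2 b=218/87 c=65/29 d=-65/87
S(3/2) = 245/58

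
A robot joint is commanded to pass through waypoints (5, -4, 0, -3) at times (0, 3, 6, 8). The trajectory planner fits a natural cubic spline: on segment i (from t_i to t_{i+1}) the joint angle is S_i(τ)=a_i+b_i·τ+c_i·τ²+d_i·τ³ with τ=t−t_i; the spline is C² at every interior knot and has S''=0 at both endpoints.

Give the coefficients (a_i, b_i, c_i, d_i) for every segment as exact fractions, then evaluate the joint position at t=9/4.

Δ: Δ0=-3, Δ1=4/3, Δ2=-3/2
row 1: diag=12, rhs=26; c'=1/4, d'=13/6
row 2: denom=10−3·1/4=37/4; d'=(-17−3·13/6)/(37/4)=-94/37
back: M2=-94/37
back: M1=13/6−1/4·-94/37=311/111
M: M0=0, M1=311/111, M2=-94/37, M3=0
seg 0: a=5, c=M0/2=0, d=(M1−M0)/(6·3)=311/1998, b=Δ0−h0·(2M0+M1)/6=-977/222
seg 1: a=-4, c=M1/2=311/222, d=(M2−M1)/(6·3)=-593/1998, b=Δ1−h1·(2M1+M2)/6=-22/111
seg 2: a=0, c=M2/2=-47/37, d=(M3−M2)/(6·2)=47/222, b=Δ2−h2·(2M2+M3)/6=43/222
t_q=9/4 → seg 0, τ=9/4; S=5+-977/222·τ+0·τ²+311/1998·τ³=-14819/4736

  seg 0: a=5 b=-977/222 c=0 d=311/1998
  seg 1: a=-4 b=-22/111 c=311/222 d=-593/1998
  seg 2: a=0 b=43/222 c=-47/37 d=47/222
S(9/4) = -14819/4736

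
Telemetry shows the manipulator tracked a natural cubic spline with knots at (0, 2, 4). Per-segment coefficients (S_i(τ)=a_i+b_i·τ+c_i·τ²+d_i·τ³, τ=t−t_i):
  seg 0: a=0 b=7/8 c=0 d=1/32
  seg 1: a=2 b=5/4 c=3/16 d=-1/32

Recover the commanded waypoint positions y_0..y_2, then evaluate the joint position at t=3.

y_0=0 y_1=2 y_2=5
S(3) = 109/32

y_0 = S_0(0) = a_0 = 0
y_1 = S_1(0) = a_1 = 2
y_2 = S_1(2) = 5
t_q=3 is in segment 1 (τ=1); S_1(τ)=109/32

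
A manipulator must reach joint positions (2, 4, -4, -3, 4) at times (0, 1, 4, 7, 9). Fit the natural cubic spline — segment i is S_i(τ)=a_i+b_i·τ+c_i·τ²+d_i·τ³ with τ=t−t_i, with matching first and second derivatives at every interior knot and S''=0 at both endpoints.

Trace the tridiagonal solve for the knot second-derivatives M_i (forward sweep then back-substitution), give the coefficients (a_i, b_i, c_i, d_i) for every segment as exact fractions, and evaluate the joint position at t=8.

  seg 0: a=2 b=229/84 c=0 d=-61/84
  seg 1: a=4 b=23/42 c=-61/28 d=31/84
  seg 2: a=-4 b=-215/84 c=8/7 d=-5/84
  seg 3: a=-3 b=113/42 c=17/28 d=-17/168
S(8) = 11/56

Δ: Δ0=2, Δ1=-8/3, Δ2=1/3, Δ3=7/2
row 1: diag=8, rhs=-28; c'=3/8, d'=-7/2
row 2: denom=12−3·3/8=87/8; d'=(18−3·-7/2)/(87/8)=76/29
row 3: denom=10−3·8/29=266/29; d'=(19−3·76/29)/(266/29)=17/14
back: M3=17/14
back: M2=76/29−8/29·17/14=16/7
back: M1=-7/2−3/8·16/7=-61/14
M: M0=0, M1=-61/14, M2=16/7, M3=17/14, M4=0
seg 0: a=2, c=M0/2=0, d=(M1−M0)/(6·1)=-61/84, b=Δ0−h0·(2M0+M1)/6=229/84
seg 1: a=4, c=M1/2=-61/28, d=(M2−M1)/(6·3)=31/84, b=Δ1−h1·(2M1+M2)/6=23/42
seg 2: a=-4, c=M2/2=8/7, d=(M3−M2)/(6·3)=-5/84, b=Δ2−h2·(2M2+M3)/6=-215/84
seg 3: a=-3, c=M3/2=17/28, d=(M4−M3)/(6·2)=-17/168, b=Δ3−h3·(2M3+M4)/6=113/42
t_q=8 → seg 3, τ=1; S=-3+113/42·τ+17/28·τ²+-17/168·τ³=11/56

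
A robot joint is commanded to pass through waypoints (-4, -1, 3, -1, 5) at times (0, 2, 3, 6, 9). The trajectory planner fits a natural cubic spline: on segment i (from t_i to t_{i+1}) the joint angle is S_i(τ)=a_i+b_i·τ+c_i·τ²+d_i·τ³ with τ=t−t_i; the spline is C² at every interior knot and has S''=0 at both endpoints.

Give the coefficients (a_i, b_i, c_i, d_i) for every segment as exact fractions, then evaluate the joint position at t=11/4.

  seg 0: a=-4 b=91/255 c=0 d=583/2040
  seg 1: a=-1 b=1931/510 c=583/340 d=-1531/1020
  seg 2: a=3 b=2767/1020 c=-237/85 d=881/1836
  seg 3: a=-1 b=-541/510 c=1561/1020 d=-1561/9180
S(11/4) = 47241/21760

Δ: Δ0=3/2, Δ1=4, Δ2=-4/3, Δ3=2
row 1: diag=6, rhs=15; c'=1/6, d'=5/2
row 2: denom=8−1·1/6=47/6; d'=(-32−1·5/2)/(47/6)=-207/47
row 3: denom=12−3·18/47=510/47; d'=(20−3·-207/47)/(510/47)=1561/510
back: M3=1561/510
back: M2=-207/47−18/47·1561/510=-474/85
back: M1=5/2−1/6·-474/85=583/170
M: M0=0, M1=583/170, M2=-474/85, M3=1561/510, M4=0
seg 0: a=-4, c=M0/2=0, d=(M1−M0)/(6·2)=583/2040, b=Δ0−h0·(2M0+M1)/6=91/255
seg 1: a=-1, c=M1/2=583/340, d=(M2−M1)/(6·1)=-1531/1020, b=Δ1−h1·(2M1+M2)/6=1931/510
seg 2: a=3, c=M2/2=-237/85, d=(M3−M2)/(6·3)=881/1836, b=Δ2−h2·(2M2+M3)/6=2767/1020
seg 3: a=-1, c=M3/2=1561/1020, d=(M4−M3)/(6·3)=-1561/9180, b=Δ3−h3·(2M3+M4)/6=-541/510
t_q=11/4 → seg 1, τ=3/4; S=-1+1931/510·τ+583/340·τ²+-1531/1020·τ³=47241/21760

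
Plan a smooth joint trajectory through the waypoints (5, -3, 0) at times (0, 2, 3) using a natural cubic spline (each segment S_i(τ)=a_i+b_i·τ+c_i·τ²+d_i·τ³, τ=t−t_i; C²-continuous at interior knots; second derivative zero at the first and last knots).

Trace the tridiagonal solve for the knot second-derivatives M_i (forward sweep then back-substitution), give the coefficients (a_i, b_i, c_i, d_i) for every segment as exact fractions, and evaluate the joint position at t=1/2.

  seg 0: a=5 b=-19/3 c=0 d=7/12
  seg 1: a=-3 b=2/3 c=7/2 d=-7/6
S(1/2) = 61/32

Δ: Δ0=-4, Δ1=3
row 1: diag=6, rhs=42; c'=1/6, d'=7
back: M1=7
M: M0=0, M1=7, M2=0
seg 0: a=5, c=M0/2=0, d=(M1−M0)/(6·2)=7/12, b=Δ0−h0·(2M0+M1)/6=-19/3
seg 1: a=-3, c=M1/2=7/2, d=(M2−M1)/(6·1)=-7/6, b=Δ1−h1·(2M1+M2)/6=2/3
t_q=1/2 → seg 0, τ=1/2; S=5+-19/3·τ+0·τ²+7/12·τ³=61/32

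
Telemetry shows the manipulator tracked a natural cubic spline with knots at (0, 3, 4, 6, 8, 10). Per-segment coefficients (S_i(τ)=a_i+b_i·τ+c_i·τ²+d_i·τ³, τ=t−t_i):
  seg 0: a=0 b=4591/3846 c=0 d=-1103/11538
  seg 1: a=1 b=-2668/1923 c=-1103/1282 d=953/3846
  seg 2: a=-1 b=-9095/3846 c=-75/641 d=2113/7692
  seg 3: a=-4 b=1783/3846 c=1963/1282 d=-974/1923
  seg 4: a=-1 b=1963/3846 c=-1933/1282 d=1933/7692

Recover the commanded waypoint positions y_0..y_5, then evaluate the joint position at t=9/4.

y_0=0 y_1=1 y_2=-1 y_3=-4 y_4=-1 y_5=-4
S(9/4) = 131025/82048

y_0 = S_0(0) = a_0 = 0
y_1 = S_1(0) = a_1 = 1
y_2 = S_2(0) = a_2 = -1
y_3 = S_3(0) = a_3 = -4
y_4 = S_4(0) = a_4 = -1
y_5 = S_4(2) = -4
t_q=9/4 is in segment 0 (τ=9/4); S_0(τ)=131025/82048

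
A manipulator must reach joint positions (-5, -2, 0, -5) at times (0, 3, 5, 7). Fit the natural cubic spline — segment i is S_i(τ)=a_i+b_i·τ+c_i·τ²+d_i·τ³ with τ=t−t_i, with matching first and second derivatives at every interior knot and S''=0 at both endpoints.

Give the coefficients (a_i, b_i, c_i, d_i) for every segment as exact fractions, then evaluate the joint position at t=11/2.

  seg 0: a=-5 b=55/76 c=0 d=7/228
  seg 1: a=-2 b=59/38 c=21/76 d=-21/76
  seg 2: a=0 b=-25/38 c=-105/76 d=35/152
S(11/2) = -785/1216

Δ: Δ0=1, Δ1=1, Δ2=-5/2
row 1: diag=10, rhs=0; c'=1/5, d'=0
row 2: denom=8−2·1/5=38/5; d'=(-21−2·0)/(38/5)=-105/38
back: M2=-105/38
back: M1=0−1/5·-105/38=21/38
M: M0=0, M1=21/38, M2=-105/38, M3=0
seg 0: a=-5, c=M0/2=0, d=(M1−M0)/(6·3)=7/228, b=Δ0−h0·(2M0+M1)/6=55/76
seg 1: a=-2, c=M1/2=21/76, d=(M2−M1)/(6·2)=-21/76, b=Δ1−h1·(2M1+M2)/6=59/38
seg 2: a=0, c=M2/2=-105/76, d=(M3−M2)/(6·2)=35/152, b=Δ2−h2·(2M2+M3)/6=-25/38
t_q=11/2 → seg 2, τ=1/2; S=0+-25/38·τ+-105/76·τ²+35/152·τ³=-785/1216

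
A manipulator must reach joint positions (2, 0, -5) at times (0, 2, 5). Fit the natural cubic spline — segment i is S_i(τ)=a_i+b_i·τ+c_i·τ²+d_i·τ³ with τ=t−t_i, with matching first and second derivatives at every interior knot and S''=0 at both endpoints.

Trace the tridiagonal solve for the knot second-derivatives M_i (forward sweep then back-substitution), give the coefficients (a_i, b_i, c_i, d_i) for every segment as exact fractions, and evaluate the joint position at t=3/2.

  seg 0: a=2 b=-13/15 c=0 d=-1/30
  seg 1: a=0 b=-19/15 c=-1/5 d=1/45
S(3/2) = 47/80

Δ: Δ0=-1, Δ1=-5/3
row 1: diag=10, rhs=-4; c'=3/10, d'=-2/5
back: M1=-2/5
M: M0=0, M1=-2/5, M2=0
seg 0: a=2, c=M0/2=0, d=(M1−M0)/(6·2)=-1/30, b=Δ0−h0·(2M0+M1)/6=-13/15
seg 1: a=0, c=M1/2=-1/5, d=(M2−M1)/(6·3)=1/45, b=Δ1−h1·(2M1+M2)/6=-19/15
t_q=3/2 → seg 0, τ=3/2; S=2+-13/15·τ+0·τ²+-1/30·τ³=47/80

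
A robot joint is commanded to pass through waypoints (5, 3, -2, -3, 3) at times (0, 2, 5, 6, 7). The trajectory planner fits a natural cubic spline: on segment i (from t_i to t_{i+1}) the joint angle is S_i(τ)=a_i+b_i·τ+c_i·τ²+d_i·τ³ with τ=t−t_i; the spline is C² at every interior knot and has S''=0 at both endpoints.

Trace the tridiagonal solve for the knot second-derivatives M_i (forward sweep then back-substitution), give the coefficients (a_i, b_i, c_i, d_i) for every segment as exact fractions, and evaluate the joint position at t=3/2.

  seg 0: a=5 b=-388/411 c=0 d=-23/1644
  seg 1: a=3 b=-457/411 c=-23/274 d=-83/2466
  seg 2: a=-2 b=-2075/822 c=-53/137 d=1571/822
  seg 3: a=-3 b=1001/411 c=1465/274 d=-1465/822
S(3/2) = 15505/4384

Δ: Δ0=-1, Δ1=-5/3, Δ2=-1, Δ3=6
row 1: diag=10, rhs=-4; c'=3/10, d'=-2/5
row 2: denom=8−3·3/10=71/10; d'=(4−3·-2/5)/(71/10)=52/71
row 3: denom=4−1·10/71=274/71; d'=(42−1·52/71)/(274/71)=1465/137
back: M3=1465/137
back: M2=52/71−10/71·1465/137=-106/137
back: M1=-2/5−3/10·-106/137=-23/137
M: M0=0, M1=-23/137, M2=-106/137, M3=1465/137, M4=0
seg 0: a=5, c=M0/2=0, d=(M1−M0)/(6·2)=-23/1644, b=Δ0−h0·(2M0+M1)/6=-388/411
seg 1: a=3, c=M1/2=-23/274, d=(M2−M1)/(6·3)=-83/2466, b=Δ1−h1·(2M1+M2)/6=-457/411
seg 2: a=-2, c=M2/2=-53/137, d=(M3−M2)/(6·1)=1571/822, b=Δ2−h2·(2M2+M3)/6=-2075/822
seg 3: a=-3, c=M3/2=1465/274, d=(M4−M3)/(6·1)=-1465/822, b=Δ3−h3·(2M3+M4)/6=1001/411
t_q=3/2 → seg 0, τ=3/2; S=5+-388/411·τ+0·τ²+-23/1644·τ³=15505/4384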